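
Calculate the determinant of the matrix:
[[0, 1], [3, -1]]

For a 2×2 matrix [[a, b], [c, d]], det = ad - bc
det = (0)(-1) - (1)(3) = 0 - 3 = -3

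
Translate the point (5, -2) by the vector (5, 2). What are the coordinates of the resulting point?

Translation by (5, 2) (homogeneous matrix [[1, 0, 5], [0, 1, 2], [0, 0, 1]]):
x' = 5 + 5 = 10
y' = -2 + 2 = 0
Result: (10, 0)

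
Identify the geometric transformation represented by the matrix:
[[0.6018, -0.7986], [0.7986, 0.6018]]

This matrix represents: rotation by 53° counterclockwise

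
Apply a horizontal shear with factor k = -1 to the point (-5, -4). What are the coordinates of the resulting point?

Shear matrix for horizontal shear with factor k = -1:
[[1, -1], [0, 1]]
Result: (-5, -4) → (-1, -4)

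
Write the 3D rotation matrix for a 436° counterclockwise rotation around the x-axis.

Rotation matrix for counterclockwise 436° around x-axis:
cos(436°) = 0.2419, sin(436°) = 0.9703
Result: [[1, 0, 0], [0, 0.2419, -0.9703], [0, 0.9703, 0.2419]]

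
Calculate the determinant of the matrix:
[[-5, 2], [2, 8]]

For a 2×2 matrix [[a, b], [c, d]], det = ad - bc
det = (-5)(8) - (2)(2) = -40 - 4 = -44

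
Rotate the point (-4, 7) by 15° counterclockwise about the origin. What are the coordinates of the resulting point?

Rotation matrix for 15°: [[cos 15°, -sin 15°], [sin 15°, cos 15°]] ≈ [[0.965926, -0.258819], [0.258819, 0.965926]]
[[0.965926, -0.258819], [0.258819, 0.965926]] × [-4, 7]ᵀ ≈ [-5.6754, 5.7262]ᵀ
Result: (-5.6754, 5.7262)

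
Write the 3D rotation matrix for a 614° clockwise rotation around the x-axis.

Rotation matrix for clockwise 614° around x-axis:
A clockwise rotation by 614° is a counterclockwise rotation by -614°.
cos(-614°) = -0.2756, sin(-614°) = 0.9613
Result: [[1, 0, 0], [0, -0.2756, -0.9613], [0, 0.9613, -0.2756]]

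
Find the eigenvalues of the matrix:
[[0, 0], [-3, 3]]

Characteristic equation: det(A - λI) = 0
λ² - (trace)λ + (det) = 0
trace = 0 + 3 = 3, det = (0)(3) - (0)(-3) = 0
λ² - (3)λ + (0) = 0
λ = (3 ± √((3)² - 4·(0))) / 2 = (3 ± √9) / 2
Solving: λ = 0, 3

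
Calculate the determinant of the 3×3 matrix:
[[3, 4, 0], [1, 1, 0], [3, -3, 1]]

Expansion along first row:
det = 3·det([[1,0],[-3,1]]) - 4·det([[1,0],[3,1]]) + 0·det([[1,1],[3,-3]])
    = 3·(1·1 - 0·-3) - 4·(1·1 - 0·3) + 0·(1·-3 - 1·3)
    = 3·1 - 4·1 + 0·-6
    = 3 + -4 + 0 = -1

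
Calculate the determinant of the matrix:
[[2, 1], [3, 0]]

For a 2×2 matrix [[a, b], [c, d]], det = ad - bc
det = (2)(0) - (1)(3) = 0 - 3 = -3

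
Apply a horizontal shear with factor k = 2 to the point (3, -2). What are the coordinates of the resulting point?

Shear matrix for horizontal shear with factor k = 2:
[[1, 2], [0, 1]]
Result: (3, -2) → (-1, -2)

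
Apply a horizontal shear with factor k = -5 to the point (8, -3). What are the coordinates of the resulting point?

Shear matrix for horizontal shear with factor k = -5:
[[1, -5], [0, 1]]
Result: (8, -3) → (23, -3)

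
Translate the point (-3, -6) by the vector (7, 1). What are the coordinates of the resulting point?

Translation by (7, 1) (homogeneous matrix [[1, 0, 7], [0, 1, 1], [0, 0, 1]]):
x' = -3 + 7 = 4
y' = -6 + 1 = -5
Result: (4, -5)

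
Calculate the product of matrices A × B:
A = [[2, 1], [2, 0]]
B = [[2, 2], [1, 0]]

Matrix multiplication:
C[0][0] = 2×2 + 1×1 = 5
C[0][1] = 2×2 + 1×0 = 4
C[1][0] = 2×2 + 0×1 = 4
C[1][1] = 2×2 + 0×0 = 4
Result: [[5, 4], [4, 4]]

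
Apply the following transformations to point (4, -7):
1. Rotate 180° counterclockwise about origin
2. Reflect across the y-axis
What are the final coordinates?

Step 1: Rotate 180° → (-4, 7)
Step 2: Reflect across y-axis → (4, 7)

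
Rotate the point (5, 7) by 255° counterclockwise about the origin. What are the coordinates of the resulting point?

Rotation matrix for 255°: [[cos 255°, -sin 255°], [sin 255°, cos 255°]] ≈ [[-0.258819, 0.965926], [-0.965926, -0.258819]]
[[-0.258819, 0.965926], [-0.965926, -0.258819]] × [5, 7]ᵀ ≈ [5.4674, -6.6414]ᵀ
Result: (5.4674, -6.6414)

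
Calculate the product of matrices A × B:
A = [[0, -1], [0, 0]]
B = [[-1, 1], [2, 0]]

Matrix multiplication:
C[0][0] = 0×-1 + -1×2 = -2
C[0][1] = 0×1 + -1×0 = 0
C[1][0] = 0×-1 + 0×2 = 0
C[1][1] = 0×1 + 0×0 = 0
Result: [[-2, 0], [0, 0]]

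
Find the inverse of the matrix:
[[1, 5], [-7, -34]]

For [[a,b],[c,d]], inverse = (1/det)·[[d,-b],[-c,a]]
det = (1)(-34) - (5)(-7) = -34 - -35 = 1
Inverse = [[-34, -5], [7, 1]]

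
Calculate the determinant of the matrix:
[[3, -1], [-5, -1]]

For a 2×2 matrix [[a, b], [c, d]], det = ad - bc
det = (3)(-1) - (-1)(-5) = -3 - 5 = -8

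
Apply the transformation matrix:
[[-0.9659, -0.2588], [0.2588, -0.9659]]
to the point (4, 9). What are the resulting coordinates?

Matrix multiplication:
[[-0.9659, -0.2588], [0.2588, -0.9659]] × [4, 9]ᵀ
= [(-0.9659)(4) + (-0.2588)(9), (0.2588)(4) + (-0.9659)(9)]ᵀ
= [-6.1928, -7.6579]ᵀ
Result: (-6.1928, -7.6579)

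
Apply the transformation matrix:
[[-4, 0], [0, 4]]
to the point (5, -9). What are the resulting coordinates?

Matrix multiplication:
[[-4, 0], [0, 4]] × [5, -9]ᵀ
= [(-4)(5) + (0)(-9), (0)(5) + (4)(-9)]ᵀ
= [-20, -36]ᵀ
Result: (-20, -36)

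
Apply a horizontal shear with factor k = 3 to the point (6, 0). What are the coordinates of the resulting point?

Shear matrix for horizontal shear with factor k = 3:
[[1, 3], [0, 1]]
Result: (6, 0) → (6, 0)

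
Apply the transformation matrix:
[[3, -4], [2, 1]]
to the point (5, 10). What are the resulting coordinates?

Matrix multiplication:
[[3, -4], [2, 1]] × [5, 10]ᵀ
= [(3)(5) + (-4)(10), (2)(5) + (1)(10)]ᵀ
= [-25, 20]ᵀ
Result: (-25, 20)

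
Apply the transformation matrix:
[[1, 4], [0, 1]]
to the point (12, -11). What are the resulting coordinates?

Matrix multiplication:
[[1, 4], [0, 1]] × [12, -11]ᵀ
= [(1)(12) + (4)(-11), (0)(12) + (1)(-11)]ᵀ
= [-32, -11]ᵀ
Result: (-32, -11)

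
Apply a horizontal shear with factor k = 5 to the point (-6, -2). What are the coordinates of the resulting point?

Shear matrix for horizontal shear with factor k = 5:
[[1, 5], [0, 1]]
Result: (-6, -2) → (-16, -2)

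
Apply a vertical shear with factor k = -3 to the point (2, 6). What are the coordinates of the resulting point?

Shear matrix for vertical shear with factor k = -3:
[[1, 0], [-3, 1]]
Result: (2, 6) → (2, 0)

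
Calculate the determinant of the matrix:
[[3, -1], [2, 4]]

For a 2×2 matrix [[a, b], [c, d]], det = ad - bc
det = (3)(4) - (-1)(2) = 12 - -2 = 14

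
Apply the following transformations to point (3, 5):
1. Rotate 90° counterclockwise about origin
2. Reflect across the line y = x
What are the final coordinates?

Step 1: Rotate 90° → (-5, 3)
Step 2: Reflect across line y = x → (3, -5)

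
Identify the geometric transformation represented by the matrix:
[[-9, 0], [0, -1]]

This matrix represents: non-uniform scaling by sx = -9, sy = -1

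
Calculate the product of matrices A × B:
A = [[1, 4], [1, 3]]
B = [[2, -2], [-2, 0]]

Matrix multiplication:
C[0][0] = 1×2 + 4×-2 = -6
C[0][1] = 1×-2 + 4×0 = -2
C[1][0] = 1×2 + 3×-2 = -4
C[1][1] = 1×-2 + 3×0 = -2
Result: [[-6, -2], [-4, -2]]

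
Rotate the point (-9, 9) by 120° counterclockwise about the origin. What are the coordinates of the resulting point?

Rotation matrix for 120°: [[cos 120°, -sin 120°], [sin 120°, cos 120°]] ≈ [[-0.500000, -0.866025], [0.866025, -0.500000]]
[[-0.500000, -0.866025], [0.866025, -0.500000]] × [-9, 9]ᵀ ≈ [-3.2942, -12.2942]ᵀ
Result: (-3.2942, -12.2942)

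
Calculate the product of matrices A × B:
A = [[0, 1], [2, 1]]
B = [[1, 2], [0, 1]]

Matrix multiplication:
C[0][0] = 0×1 + 1×0 = 0
C[0][1] = 0×2 + 1×1 = 1
C[1][0] = 2×1 + 1×0 = 2
C[1][1] = 2×2 + 1×1 = 5
Result: [[0, 1], [2, 5]]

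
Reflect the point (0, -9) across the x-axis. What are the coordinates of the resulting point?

Reflection across x-axis: (0, -9) → (0, 9)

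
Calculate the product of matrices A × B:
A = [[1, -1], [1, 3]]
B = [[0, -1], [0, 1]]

Matrix multiplication:
C[0][0] = 1×0 + -1×0 = 0
C[0][1] = 1×-1 + -1×1 = -2
C[1][0] = 1×0 + 3×0 = 0
C[1][1] = 1×-1 + 3×1 = 2
Result: [[0, -2], [0, 2]]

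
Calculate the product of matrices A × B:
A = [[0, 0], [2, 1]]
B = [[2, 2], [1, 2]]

Matrix multiplication:
C[0][0] = 0×2 + 0×1 = 0
C[0][1] = 0×2 + 0×2 = 0
C[1][0] = 2×2 + 1×1 = 5
C[1][1] = 2×2 + 1×2 = 6
Result: [[0, 0], [5, 6]]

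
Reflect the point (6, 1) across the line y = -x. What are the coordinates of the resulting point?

Reflection across line y = -x: (6, 1) → (-1, -6)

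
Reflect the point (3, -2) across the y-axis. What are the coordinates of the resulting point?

Reflection across y-axis: (3, -2) → (-3, -2)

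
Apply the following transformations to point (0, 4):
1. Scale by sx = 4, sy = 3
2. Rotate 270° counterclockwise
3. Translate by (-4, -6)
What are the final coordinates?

Step 1: Scale → (0, 12)
Step 2: Rotate 270° → (12, 0)
Step 3: Translate → (8, -6)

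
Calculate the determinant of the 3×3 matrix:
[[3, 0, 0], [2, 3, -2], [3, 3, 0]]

Expansion along first row:
det = 3·det([[3,-2],[3,0]]) - 0·det([[2,-2],[3,0]]) + 0·det([[2,3],[3,3]])
    = 3·(3·0 - -2·3) - 0·(2·0 - -2·3) + 0·(2·3 - 3·3)
    = 3·6 - 0·6 + 0·-3
    = 18 + 0 + 0 = 18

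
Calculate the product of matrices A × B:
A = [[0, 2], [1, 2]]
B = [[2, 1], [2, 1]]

Matrix multiplication:
C[0][0] = 0×2 + 2×2 = 4
C[0][1] = 0×1 + 2×1 = 2
C[1][0] = 1×2 + 2×2 = 6
C[1][1] = 1×1 + 2×1 = 3
Result: [[4, 2], [6, 3]]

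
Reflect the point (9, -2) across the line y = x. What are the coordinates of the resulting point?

Reflection across line y = x: (9, -2) → (-2, 9)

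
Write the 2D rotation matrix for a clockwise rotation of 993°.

Rotation matrix formula: [[cos θ, -sin θ], [sin θ, cos θ]]
A clockwise rotation by 993° is equivalent to a counterclockwise rotation by -993°.
For θ = -993°:
cos(-993°) = 0.0523
sin(-993°) = 0.9986
Result: [[0.0523, -0.9986], [0.9986, 0.0523]]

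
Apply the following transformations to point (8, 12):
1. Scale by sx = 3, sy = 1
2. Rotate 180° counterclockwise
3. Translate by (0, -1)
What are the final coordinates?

Step 1: Scale → (24, 12)
Step 2: Rotate 180° → (-24, -12)
Step 3: Translate → (-24, -13)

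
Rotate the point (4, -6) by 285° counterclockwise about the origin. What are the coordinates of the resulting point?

Rotation matrix for 285°: [[cos 285°, -sin 285°], [sin 285°, cos 285°]] ≈ [[0.258819, 0.965926], [-0.965926, 0.258819]]
[[0.258819, 0.965926], [-0.965926, 0.258819]] × [4, -6]ᵀ ≈ [-4.7603, -5.4166]ᵀ
Result: (-4.7603, -5.4166)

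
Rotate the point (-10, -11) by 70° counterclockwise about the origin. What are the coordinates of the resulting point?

Rotation matrix for 70°: [[cos 70°, -sin 70°], [sin 70°, cos 70°]] ≈ [[0.342020, -0.939693], [0.939693, 0.342020]]
[[0.342020, -0.939693], [0.939693, 0.342020]] × [-10, -11]ᵀ ≈ [6.9164, -13.1591]ᵀ
Result: (6.9164, -13.1591)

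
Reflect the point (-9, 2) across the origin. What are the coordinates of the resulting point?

Reflection across origin: (-9, 2) → (9, -2)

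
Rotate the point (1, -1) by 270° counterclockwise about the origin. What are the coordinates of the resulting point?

Rotation matrix for 270°: [[cos 270°, -sin 270°], [sin 270°, cos 270°]] = [[0, 1], [-1, 0]]
[[0, 1], [-1, 0]] × [1, -1]ᵀ = [-1, -1]ᵀ
Result: (-1, -1)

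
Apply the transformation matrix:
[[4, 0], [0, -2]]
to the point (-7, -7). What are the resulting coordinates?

Matrix multiplication:
[[4, 0], [0, -2]] × [-7, -7]ᵀ
= [(4)(-7) + (0)(-7), (0)(-7) + (-2)(-7)]ᵀ
= [-28, 14]ᵀ
Result: (-28, 14)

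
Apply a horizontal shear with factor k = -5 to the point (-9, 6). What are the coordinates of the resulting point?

Shear matrix for horizontal shear with factor k = -5:
[[1, -5], [0, 1]]
Result: (-9, 6) → (-39, 6)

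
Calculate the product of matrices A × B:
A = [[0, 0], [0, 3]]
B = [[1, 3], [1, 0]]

Matrix multiplication:
C[0][0] = 0×1 + 0×1 = 0
C[0][1] = 0×3 + 0×0 = 0
C[1][0] = 0×1 + 3×1 = 3
C[1][1] = 0×3 + 3×0 = 0
Result: [[0, 0], [3, 0]]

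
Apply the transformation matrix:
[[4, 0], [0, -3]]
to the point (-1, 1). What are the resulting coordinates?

Matrix multiplication:
[[4, 0], [0, -3]] × [-1, 1]ᵀ
= [(4)(-1) + (0)(1), (0)(-1) + (-3)(1)]ᵀ
= [-4, -3]ᵀ
Result: (-4, -3)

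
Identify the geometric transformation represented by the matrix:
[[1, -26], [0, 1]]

This matrix represents: horizontal shear with factor -26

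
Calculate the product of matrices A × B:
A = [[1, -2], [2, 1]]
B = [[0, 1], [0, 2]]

Matrix multiplication:
C[0][0] = 1×0 + -2×0 = 0
C[0][1] = 1×1 + -2×2 = -3
C[1][0] = 2×0 + 1×0 = 0
C[1][1] = 2×1 + 1×2 = 4
Result: [[0, -3], [0, 4]]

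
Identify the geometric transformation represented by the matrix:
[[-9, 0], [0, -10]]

This matrix represents: non-uniform scaling by sx = -9, sy = -10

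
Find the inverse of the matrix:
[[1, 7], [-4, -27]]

For [[a,b],[c,d]], inverse = (1/det)·[[d,-b],[-c,a]]
det = (1)(-27) - (7)(-4) = -27 - -28 = 1
Inverse = [[-27, -7], [4, 1]]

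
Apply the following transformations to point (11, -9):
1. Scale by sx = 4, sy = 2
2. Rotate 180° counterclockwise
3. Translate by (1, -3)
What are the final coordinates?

Step 1: Scale → (44, -18)
Step 2: Rotate 180° → (-44, 18)
Step 3: Translate → (-43, 15)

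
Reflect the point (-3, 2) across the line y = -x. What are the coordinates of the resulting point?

Reflection across line y = -x: (-3, 2) → (-2, 3)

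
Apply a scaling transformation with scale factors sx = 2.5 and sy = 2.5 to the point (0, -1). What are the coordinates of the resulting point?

Scaling matrix:
[[2.50, 0], [0, 2.50]]
Result: (0 × 2.5, -1 × 2.5) = (0, -2.5)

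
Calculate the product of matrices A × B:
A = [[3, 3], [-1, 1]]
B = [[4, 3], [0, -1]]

Matrix multiplication:
C[0][0] = 3×4 + 3×0 = 12
C[0][1] = 3×3 + 3×-1 = 6
C[1][0] = -1×4 + 1×0 = -4
C[1][1] = -1×3 + 1×-1 = -4
Result: [[12, 6], [-4, -4]]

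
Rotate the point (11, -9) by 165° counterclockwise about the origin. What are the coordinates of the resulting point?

Rotation matrix for 165°: [[cos 165°, -sin 165°], [sin 165°, cos 165°]] ≈ [[-0.965926, -0.258819], [0.258819, -0.965926]]
[[-0.965926, -0.258819], [0.258819, -0.965926]] × [11, -9]ᵀ ≈ [-8.2958, 11.5403]ᵀ
Result: (-8.2958, 11.5403)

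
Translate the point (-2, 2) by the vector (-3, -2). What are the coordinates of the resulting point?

Translation by (-3, -2) (homogeneous matrix [[1, 0, -3], [0, 1, -2], [0, 0, 1]]):
x' = -2 + -3 = -5
y' = 2 + -2 = 0
Result: (-5, 0)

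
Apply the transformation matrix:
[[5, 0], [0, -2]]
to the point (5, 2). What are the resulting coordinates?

Matrix multiplication:
[[5, 0], [0, -2]] × [5, 2]ᵀ
= [(5)(5) + (0)(2), (0)(5) + (-2)(2)]ᵀ
= [25, -4]ᵀ
Result: (25, -4)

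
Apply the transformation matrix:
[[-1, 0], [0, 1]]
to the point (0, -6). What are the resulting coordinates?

Matrix multiplication:
[[-1, 0], [0, 1]] × [0, -6]ᵀ
= [(-1)(0) + (0)(-6), (0)(0) + (1)(-6)]ᵀ
= [0, -6]ᵀ
Result: (0, -6)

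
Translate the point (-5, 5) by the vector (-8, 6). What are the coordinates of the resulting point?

Translation by (-8, 6) (homogeneous matrix [[1, 0, -8], [0, 1, 6], [0, 0, 1]]):
x' = -5 + -8 = -13
y' = 5 + 6 = 11
Result: (-13, 11)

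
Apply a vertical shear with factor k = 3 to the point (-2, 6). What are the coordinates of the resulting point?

Shear matrix for vertical shear with factor k = 3:
[[1, 0], [3, 1]]
Result: (-2, 6) → (-2, 0)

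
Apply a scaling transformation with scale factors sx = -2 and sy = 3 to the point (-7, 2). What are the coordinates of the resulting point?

Scaling matrix:
[[-2, 0], [0, 3]]
Result: (-7 × -2, 2 × 3) = (14, 6)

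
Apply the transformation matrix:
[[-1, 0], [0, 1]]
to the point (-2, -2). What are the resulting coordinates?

Matrix multiplication:
[[-1, 0], [0, 1]] × [-2, -2]ᵀ
= [(-1)(-2) + (0)(-2), (0)(-2) + (1)(-2)]ᵀ
= [2, -2]ᵀ
Result: (2, -2)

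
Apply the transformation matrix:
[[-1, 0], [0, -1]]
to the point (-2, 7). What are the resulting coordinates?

Matrix multiplication:
[[-1, 0], [0, -1]] × [-2, 7]ᵀ
= [(-1)(-2) + (0)(7), (0)(-2) + (-1)(7)]ᵀ
= [2, -7]ᵀ
Result: (2, -7)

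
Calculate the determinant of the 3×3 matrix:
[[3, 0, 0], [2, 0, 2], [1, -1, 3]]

Expansion along first row:
det = 3·det([[0,2],[-1,3]]) - 0·det([[2,2],[1,3]]) + 0·det([[2,0],[1,-1]])
    = 3·(0·3 - 2·-1) - 0·(2·3 - 2·1) + 0·(2·-1 - 0·1)
    = 3·2 - 0·4 + 0·-2
    = 6 + 0 + 0 = 6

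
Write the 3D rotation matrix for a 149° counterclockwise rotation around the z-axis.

Rotation matrix for counterclockwise 149° around z-axis:
cos(149°) = -0.8572, sin(149°) = 0.5150
Result: [[-0.8572, -0.5150, 0], [0.5150, -0.8572, 0], [0, 0, 1]]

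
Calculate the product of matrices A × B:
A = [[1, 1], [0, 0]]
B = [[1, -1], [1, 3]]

Matrix multiplication:
C[0][0] = 1×1 + 1×1 = 2
C[0][1] = 1×-1 + 1×3 = 2
C[1][0] = 0×1 + 0×1 = 0
C[1][1] = 0×-1 + 0×3 = 0
Result: [[2, 2], [0, 0]]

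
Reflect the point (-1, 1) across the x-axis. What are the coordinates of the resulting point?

Reflection across x-axis: (-1, 1) → (-1, -1)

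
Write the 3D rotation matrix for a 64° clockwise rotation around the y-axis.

Rotation matrix for clockwise 64° around y-axis:
A clockwise rotation by 64° is a counterclockwise rotation by -64°.
cos(-64°) = 0.4384, sin(-64°) = -0.8988
Result: [[0.4384, 0, -0.8988], [0, 1, 0], [0.8988, 0, 0.4384]]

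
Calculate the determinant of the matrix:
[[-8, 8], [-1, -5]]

For a 2×2 matrix [[a, b], [c, d]], det = ad - bc
det = (-8)(-5) - (8)(-1) = 40 - -8 = 48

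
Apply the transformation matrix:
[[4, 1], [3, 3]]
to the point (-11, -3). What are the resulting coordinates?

Matrix multiplication:
[[4, 1], [3, 3]] × [-11, -3]ᵀ
= [(4)(-11) + (1)(-3), (3)(-11) + (3)(-3)]ᵀ
= [-47, -42]ᵀ
Result: (-47, -42)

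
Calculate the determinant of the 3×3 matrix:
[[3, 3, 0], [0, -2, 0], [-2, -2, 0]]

Expansion along first row:
det = 3·det([[-2,0],[-2,0]]) - 3·det([[0,0],[-2,0]]) + 0·det([[0,-2],[-2,-2]])
    = 3·(-2·0 - 0·-2) - 3·(0·0 - 0·-2) + 0·(0·-2 - -2·-2)
    = 3·0 - 3·0 + 0·-4
    = 0 + 0 + 0 = 0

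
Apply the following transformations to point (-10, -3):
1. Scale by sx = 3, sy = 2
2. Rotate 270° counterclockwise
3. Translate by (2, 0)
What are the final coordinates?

Step 1: Scale → (-30, -6)
Step 2: Rotate 270° → (-6, 30)
Step 3: Translate → (-4, 30)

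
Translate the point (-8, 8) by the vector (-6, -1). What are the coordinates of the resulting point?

Translation by (-6, -1) (homogeneous matrix [[1, 0, -6], [0, 1, -1], [0, 0, 1]]):
x' = -8 + -6 = -14
y' = 8 + -1 = 7
Result: (-14, 7)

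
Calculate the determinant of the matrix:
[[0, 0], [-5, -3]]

For a 2×2 matrix [[a, b], [c, d]], det = ad - bc
det = (0)(-3) - (0)(-5) = 0 - 0 = 0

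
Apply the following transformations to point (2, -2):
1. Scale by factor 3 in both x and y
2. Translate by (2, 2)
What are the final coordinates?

Step 1: Scale (2, -2) by 3 → (6, -6)
Step 2: Translate by (2, 2) → (8, -4)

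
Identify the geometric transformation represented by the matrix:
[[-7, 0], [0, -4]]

This matrix represents: non-uniform scaling by sx = -7, sy = -4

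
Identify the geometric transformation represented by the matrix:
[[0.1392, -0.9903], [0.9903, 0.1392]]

This matrix represents: rotation by 82° counterclockwise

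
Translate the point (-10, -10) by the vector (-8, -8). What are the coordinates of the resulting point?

Translation by (-8, -8) (homogeneous matrix [[1, 0, -8], [0, 1, -8], [0, 0, 1]]):
x' = -10 + -8 = -18
y' = -10 + -8 = -18
Result: (-18, -18)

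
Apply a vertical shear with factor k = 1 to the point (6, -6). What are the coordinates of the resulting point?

Shear matrix for vertical shear with factor k = 1:
[[1, 0], [1, 1]]
Result: (6, -6) → (6, 0)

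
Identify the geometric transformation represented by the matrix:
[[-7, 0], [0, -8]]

This matrix represents: non-uniform scaling by sx = -7, sy = -8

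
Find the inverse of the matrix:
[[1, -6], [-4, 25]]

For [[a,b],[c,d]], inverse = (1/det)·[[d,-b],[-c,a]]
det = (1)(25) - (-6)(-4) = 25 - 24 = 1
Inverse = [[25, 6], [4, 1]]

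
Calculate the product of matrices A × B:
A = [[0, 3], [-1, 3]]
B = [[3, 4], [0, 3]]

Matrix multiplication:
C[0][0] = 0×3 + 3×0 = 0
C[0][1] = 0×4 + 3×3 = 9
C[1][0] = -1×3 + 3×0 = -3
C[1][1] = -1×4 + 3×3 = 5
Result: [[0, 9], [-3, 5]]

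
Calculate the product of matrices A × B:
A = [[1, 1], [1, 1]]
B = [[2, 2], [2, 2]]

Matrix multiplication:
C[0][0] = 1×2 + 1×2 = 4
C[0][1] = 1×2 + 1×2 = 4
C[1][0] = 1×2 + 1×2 = 4
C[1][1] = 1×2 + 1×2 = 4
Result: [[4, 4], [4, 4]]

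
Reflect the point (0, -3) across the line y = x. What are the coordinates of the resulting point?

Reflection across line y = x: (0, -3) → (-3, 0)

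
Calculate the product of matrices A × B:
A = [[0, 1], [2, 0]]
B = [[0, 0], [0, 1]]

Matrix multiplication:
C[0][0] = 0×0 + 1×0 = 0
C[0][1] = 0×0 + 1×1 = 1
C[1][0] = 2×0 + 0×0 = 0
C[1][1] = 2×0 + 0×1 = 0
Result: [[0, 1], [0, 0]]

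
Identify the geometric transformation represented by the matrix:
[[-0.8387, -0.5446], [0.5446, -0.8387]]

This matrix represents: rotation by 147° counterclockwise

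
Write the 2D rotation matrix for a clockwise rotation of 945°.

Rotation matrix formula: [[cos θ, -sin θ], [sin θ, cos θ]]
A clockwise rotation by 945° is equivalent to a counterclockwise rotation by -945°.
For θ = -945°:
cos(-945°) = -√2/2
sin(-945°) = √2/2
Result: [[-√2/2, -√2/2], [√2/2, -√2/2]]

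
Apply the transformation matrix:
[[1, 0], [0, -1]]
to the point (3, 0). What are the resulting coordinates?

Matrix multiplication:
[[1, 0], [0, -1]] × [3, 0]ᵀ
= [(1)(3) + (0)(0), (0)(3) + (-1)(0)]ᵀ
= [3, 0]ᵀ
Result: (3, 0)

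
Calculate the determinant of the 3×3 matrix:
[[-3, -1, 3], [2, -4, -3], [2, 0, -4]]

Expansion along first row:
det = -3·det([[-4,-3],[0,-4]]) - -1·det([[2,-3],[2,-4]]) + 3·det([[2,-4],[2,0]])
    = -3·(-4·-4 - -3·0) - -1·(2·-4 - -3·2) + 3·(2·0 - -4·2)
    = -3·16 - -1·-2 + 3·8
    = -48 + -2 + 24 = -26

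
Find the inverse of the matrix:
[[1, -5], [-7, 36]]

For [[a,b],[c,d]], inverse = (1/det)·[[d,-b],[-c,a]]
det = (1)(36) - (-5)(-7) = 36 - 35 = 1
Inverse = [[36, 5], [7, 1]]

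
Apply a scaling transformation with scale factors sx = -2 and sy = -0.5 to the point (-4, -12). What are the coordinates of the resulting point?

Scaling matrix:
[[-2, 0], [0, -0.50]]
Result: (-4 × -2, -12 × -0.5) = (8, 6)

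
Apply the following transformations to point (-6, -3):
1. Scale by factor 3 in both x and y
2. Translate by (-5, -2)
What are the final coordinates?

Step 1: Scale (-6, -3) by 3 → (-18, -9)
Step 2: Translate by (-5, -2) → (-23, -11)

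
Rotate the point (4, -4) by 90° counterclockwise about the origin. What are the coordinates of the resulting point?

Rotation matrix for 90°: [[cos 90°, -sin 90°], [sin 90°, cos 90°]] = [[0, -1], [1, 0]]
[[0, -1], [1, 0]] × [4, -4]ᵀ = [4, 4]ᵀ
Result: (4, 4)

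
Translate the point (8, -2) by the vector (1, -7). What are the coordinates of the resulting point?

Translation by (1, -7) (homogeneous matrix [[1, 0, 1], [0, 1, -7], [0, 0, 1]]):
x' = 8 + 1 = 9
y' = -2 + -7 = -9
Result: (9, -9)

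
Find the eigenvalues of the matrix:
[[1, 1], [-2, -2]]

Characteristic equation: det(A - λI) = 0
λ² - (trace)λ + (det) = 0
trace = 1 + -2 = -1, det = (1)(-2) - (1)(-2) = 0
λ² - (-1)λ + (0) = 0
λ = (-1 ± √((-1)² - 4·(0))) / 2 = (-1 ± √1) / 2
Solving: λ = -1, 0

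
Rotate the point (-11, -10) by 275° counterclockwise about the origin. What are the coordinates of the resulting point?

Rotation matrix for 275°: [[cos 275°, -sin 275°], [sin 275°, cos 275°]] ≈ [[0.087156, 0.996195], [-0.996195, 0.087156]]
[[0.087156, 0.996195], [-0.996195, 0.087156]] × [-11, -10]ᵀ ≈ [-10.9207, 10.0866]ᵀ
Result: (-10.9207, 10.0866)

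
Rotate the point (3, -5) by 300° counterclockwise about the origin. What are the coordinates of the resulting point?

Rotation matrix for 300°: [[cos 300°, -sin 300°], [sin 300°, cos 300°]] ≈ [[0.500000, 0.866025], [-0.866025, 0.500000]]
[[0.500000, 0.866025], [-0.866025, 0.500000]] × [3, -5]ᵀ ≈ [-2.8301, -5.0981]ᵀ
Result: (-2.8301, -5.0981)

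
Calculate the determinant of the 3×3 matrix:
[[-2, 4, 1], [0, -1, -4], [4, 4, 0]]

Expansion along first row:
det = -2·det([[-1,-4],[4,0]]) - 4·det([[0,-4],[4,0]]) + 1·det([[0,-1],[4,4]])
    = -2·(-1·0 - -4·4) - 4·(0·0 - -4·4) + 1·(0·4 - -1·4)
    = -2·16 - 4·16 + 1·4
    = -32 + -64 + 4 = -92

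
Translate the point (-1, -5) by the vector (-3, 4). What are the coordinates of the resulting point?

Translation by (-3, 4) (homogeneous matrix [[1, 0, -3], [0, 1, 4], [0, 0, 1]]):
x' = -1 + -3 = -4
y' = -5 + 4 = -1
Result: (-4, -1)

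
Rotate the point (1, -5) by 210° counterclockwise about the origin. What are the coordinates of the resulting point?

Rotation matrix for 210°: [[cos 210°, -sin 210°], [sin 210°, cos 210°]] ≈ [[-0.866025, 0.500000], [-0.500000, -0.866025]]
[[-0.866025, 0.500000], [-0.500000, -0.866025]] × [1, -5]ᵀ ≈ [-3.3660, 3.8301]ᵀ
Result: (-3.3660, 3.8301)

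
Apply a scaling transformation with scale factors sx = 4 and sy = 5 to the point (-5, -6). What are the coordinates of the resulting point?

Scaling matrix:
[[4, 0], [0, 5]]
Result: (-5 × 4, -6 × 5) = (-20, -30)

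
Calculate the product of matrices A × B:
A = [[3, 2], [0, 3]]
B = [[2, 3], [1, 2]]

Matrix multiplication:
C[0][0] = 3×2 + 2×1 = 8
C[0][1] = 3×3 + 2×2 = 13
C[1][0] = 0×2 + 3×1 = 3
C[1][1] = 0×3 + 3×2 = 6
Result: [[8, 13], [3, 6]]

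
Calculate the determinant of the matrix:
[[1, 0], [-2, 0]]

For a 2×2 matrix [[a, b], [c, d]], det = ad - bc
det = (1)(0) - (0)(-2) = 0 - 0 = 0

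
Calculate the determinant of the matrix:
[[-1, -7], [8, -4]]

For a 2×2 matrix [[a, b], [c, d]], det = ad - bc
det = (-1)(-4) - (-7)(8) = 4 - -56 = 60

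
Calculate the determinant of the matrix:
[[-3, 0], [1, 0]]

For a 2×2 matrix [[a, b], [c, d]], det = ad - bc
det = (-3)(0) - (0)(1) = 0 - 0 = 0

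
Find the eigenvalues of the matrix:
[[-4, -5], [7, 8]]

Characteristic equation: det(A - λI) = 0
λ² - (trace)λ + (det) = 0
trace = -4 + 8 = 4, det = (-4)(8) - (-5)(7) = 3
λ² - (4)λ + (3) = 0
λ = (4 ± √((4)² - 4·(3))) / 2 = (4 ± √4) / 2
Solving: λ = 1, 3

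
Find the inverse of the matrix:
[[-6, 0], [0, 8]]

For [[a,b],[c,d]], inverse = (1/det)·[[d,-b],[-c,a]]
det = (-6)(8) - (0)(0) = -48 - 0 = -48
Inverse = (1/-48)·[[8, 0], [0, -6]]
= [[-1/6, 0], [0, 1/8]]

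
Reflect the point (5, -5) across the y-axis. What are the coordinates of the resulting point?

Reflection across y-axis: (5, -5) → (-5, -5)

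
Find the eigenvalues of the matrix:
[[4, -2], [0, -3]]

Characteristic equation: det(A - λI) = 0
λ² - (trace)λ + (det) = 0
trace = 4 + -3 = 1, det = (4)(-3) - (-2)(0) = -12
λ² - (1)λ + (-12) = 0
λ = (1 ± √((1)² - 4·(-12))) / 2 = (1 ± √49) / 2
Solving: λ = -3, 4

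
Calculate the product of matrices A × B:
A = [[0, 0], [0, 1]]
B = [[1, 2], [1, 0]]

Matrix multiplication:
C[0][0] = 0×1 + 0×1 = 0
C[0][1] = 0×2 + 0×0 = 0
C[1][0] = 0×1 + 1×1 = 1
C[1][1] = 0×2 + 1×0 = 0
Result: [[0, 0], [1, 0]]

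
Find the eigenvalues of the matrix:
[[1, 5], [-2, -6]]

Characteristic equation: det(A - λI) = 0
λ² - (trace)λ + (det) = 0
trace = 1 + -6 = -5, det = (1)(-6) - (5)(-2) = 4
λ² - (-5)λ + (4) = 0
λ = (-5 ± √((-5)² - 4·(4))) / 2 = (-5 ± √9) / 2
Solving: λ = -4, -1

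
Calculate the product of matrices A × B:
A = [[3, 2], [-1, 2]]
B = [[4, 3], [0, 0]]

Matrix multiplication:
C[0][0] = 3×4 + 2×0 = 12
C[0][1] = 3×3 + 2×0 = 9
C[1][0] = -1×4 + 2×0 = -4
C[1][1] = -1×3 + 2×0 = -3
Result: [[12, 9], [-4, -3]]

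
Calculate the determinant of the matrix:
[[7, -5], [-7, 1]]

For a 2×2 matrix [[a, b], [c, d]], det = ad - bc
det = (7)(1) - (-5)(-7) = 7 - 35 = -28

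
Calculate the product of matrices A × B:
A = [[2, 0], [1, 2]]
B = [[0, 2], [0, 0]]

Matrix multiplication:
C[0][0] = 2×0 + 0×0 = 0
C[0][1] = 2×2 + 0×0 = 4
C[1][0] = 1×0 + 2×0 = 0
C[1][1] = 1×2 + 2×0 = 2
Result: [[0, 4], [0, 2]]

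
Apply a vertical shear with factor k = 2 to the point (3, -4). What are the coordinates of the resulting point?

Shear matrix for vertical shear with factor k = 2:
[[1, 0], [2, 1]]
Result: (3, -4) → (3, 2)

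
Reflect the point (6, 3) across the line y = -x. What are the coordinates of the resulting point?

Reflection across line y = -x: (6, 3) → (-3, -6)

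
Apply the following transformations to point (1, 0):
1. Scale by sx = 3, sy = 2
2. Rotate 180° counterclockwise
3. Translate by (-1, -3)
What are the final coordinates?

Step 1: Scale → (3, 0)
Step 2: Rotate 180° → (-3, 0)
Step 3: Translate → (-4, -3)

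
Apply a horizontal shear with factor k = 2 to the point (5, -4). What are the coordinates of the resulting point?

Shear matrix for horizontal shear with factor k = 2:
[[1, 2], [0, 1]]
Result: (5, -4) → (-3, -4)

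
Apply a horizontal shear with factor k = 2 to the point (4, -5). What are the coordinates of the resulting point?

Shear matrix for horizontal shear with factor k = 2:
[[1, 2], [0, 1]]
Result: (4, -5) → (-6, -5)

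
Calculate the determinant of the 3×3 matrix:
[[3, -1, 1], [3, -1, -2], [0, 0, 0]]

Expansion along first row:
det = 3·det([[-1,-2],[0,0]]) - -1·det([[3,-2],[0,0]]) + 1·det([[3,-1],[0,0]])
    = 3·(-1·0 - -2·0) - -1·(3·0 - -2·0) + 1·(3·0 - -1·0)
    = 3·0 - -1·0 + 1·0
    = 0 + 0 + 0 = 0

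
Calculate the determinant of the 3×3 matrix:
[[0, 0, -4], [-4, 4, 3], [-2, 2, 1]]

Expansion along first row:
det = 0·det([[4,3],[2,1]]) - 0·det([[-4,3],[-2,1]]) + -4·det([[-4,4],[-2,2]])
    = 0·(4·1 - 3·2) - 0·(-4·1 - 3·-2) + -4·(-4·2 - 4·-2)
    = 0·-2 - 0·2 + -4·0
    = 0 + 0 + 0 = 0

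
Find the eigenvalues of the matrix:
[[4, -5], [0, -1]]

Characteristic equation: det(A - λI) = 0
λ² - (trace)λ + (det) = 0
trace = 4 + -1 = 3, det = (4)(-1) - (-5)(0) = -4
λ² - (3)λ + (-4) = 0
λ = (3 ± √((3)² - 4·(-4))) / 2 = (3 ± √25) / 2
Solving: λ = -1, 4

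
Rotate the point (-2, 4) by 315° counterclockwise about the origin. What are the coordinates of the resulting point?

Rotation matrix for 315°: [[cos 315°, -sin 315°], [sin 315°, cos 315°]] ≈ [[0.707107, 0.707107], [-0.707107, 0.707107]]
[[0.707107, 0.707107], [-0.707107, 0.707107]] × [-2, 4]ᵀ ≈ [1.4142, 4.2426]ᵀ
Result: (1.4142, 4.2426)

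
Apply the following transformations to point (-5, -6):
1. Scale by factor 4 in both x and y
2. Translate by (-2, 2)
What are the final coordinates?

Step 1: Scale (-5, -6) by 4 → (-20, -24)
Step 2: Translate by (-2, 2) → (-22, -22)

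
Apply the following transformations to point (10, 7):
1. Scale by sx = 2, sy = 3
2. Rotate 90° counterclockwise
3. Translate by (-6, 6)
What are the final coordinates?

Step 1: Scale → (20, 21)
Step 2: Rotate 90° → (-21, 20)
Step 3: Translate → (-27, 26)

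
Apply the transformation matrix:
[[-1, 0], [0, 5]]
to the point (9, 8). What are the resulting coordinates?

Matrix multiplication:
[[-1, 0], [0, 5]] × [9, 8]ᵀ
= [(-1)(9) + (0)(8), (0)(9) + (5)(8)]ᵀ
= [-9, 40]ᵀ
Result: (-9, 40)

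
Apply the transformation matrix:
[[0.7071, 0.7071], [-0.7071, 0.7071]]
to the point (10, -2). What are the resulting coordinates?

Matrix multiplication:
[[0.7071, 0.7071], [-0.7071, 0.7071]] × [10, -2]ᵀ
= [(0.7071)(10) + (0.7071)(-2), (-0.7071)(10) + (0.7071)(-2)]ᵀ
= [5.6568, -8.4852]ᵀ
Result: (5.6568, -8.4852)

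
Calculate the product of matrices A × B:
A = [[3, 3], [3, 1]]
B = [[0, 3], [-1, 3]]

Matrix multiplication:
C[0][0] = 3×0 + 3×-1 = -3
C[0][1] = 3×3 + 3×3 = 18
C[1][0] = 3×0 + 1×-1 = -1
C[1][1] = 3×3 + 1×3 = 12
Result: [[-3, 18], [-1, 12]]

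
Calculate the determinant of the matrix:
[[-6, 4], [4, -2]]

For a 2×2 matrix [[a, b], [c, d]], det = ad - bc
det = (-6)(-2) - (4)(4) = 12 - 16 = -4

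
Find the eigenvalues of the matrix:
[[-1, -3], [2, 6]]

Characteristic equation: det(A - λI) = 0
λ² - (trace)λ + (det) = 0
trace = -1 + 6 = 5, det = (-1)(6) - (-3)(2) = 0
λ² - (5)λ + (0) = 0
λ = (5 ± √((5)² - 4·(0))) / 2 = (5 ± √25) / 2
Solving: λ = 0, 5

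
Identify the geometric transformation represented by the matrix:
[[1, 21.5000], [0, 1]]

This matrix represents: horizontal shear with factor 21.5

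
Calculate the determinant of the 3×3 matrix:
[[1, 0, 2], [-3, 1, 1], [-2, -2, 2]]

Expansion along first row:
det = 1·det([[1,1],[-2,2]]) - 0·det([[-3,1],[-2,2]]) + 2·det([[-3,1],[-2,-2]])
    = 1·(1·2 - 1·-2) - 0·(-3·2 - 1·-2) + 2·(-3·-2 - 1·-2)
    = 1·4 - 0·-4 + 2·8
    = 4 + 0 + 16 = 20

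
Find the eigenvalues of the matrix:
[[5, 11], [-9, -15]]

Characteristic equation: det(A - λI) = 0
λ² - (trace)λ + (det) = 0
trace = 5 + -15 = -10, det = (5)(-15) - (11)(-9) = 24
λ² - (-10)λ + (24) = 0
λ = (-10 ± √((-10)² - 4·(24))) / 2 = (-10 ± √4) / 2
Solving: λ = -6, -4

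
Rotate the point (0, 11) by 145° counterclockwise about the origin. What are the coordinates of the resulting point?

Rotation matrix for 145°: [[cos 145°, -sin 145°], [sin 145°, cos 145°]] ≈ [[-0.819152, -0.573576], [0.573576, -0.819152]]
[[-0.819152, -0.573576], [0.573576, -0.819152]] × [0, 11]ᵀ ≈ [-6.3093, -9.0107]ᵀ
Result: (-6.3093, -9.0107)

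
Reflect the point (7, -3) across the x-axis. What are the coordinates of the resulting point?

Reflection across x-axis: (7, -3) → (7, 3)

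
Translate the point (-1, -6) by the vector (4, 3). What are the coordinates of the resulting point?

Translation by (4, 3) (homogeneous matrix [[1, 0, 4], [0, 1, 3], [0, 0, 1]]):
x' = -1 + 4 = 3
y' = -6 + 3 = -3
Result: (3, -3)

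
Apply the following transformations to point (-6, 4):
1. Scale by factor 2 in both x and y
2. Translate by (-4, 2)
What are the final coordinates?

Step 1: Scale (-6, 4) by 2 → (-12, 8)
Step 2: Translate by (-4, 2) → (-16, 10)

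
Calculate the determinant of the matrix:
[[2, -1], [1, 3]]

For a 2×2 matrix [[a, b], [c, d]], det = ad - bc
det = (2)(3) - (-1)(1) = 6 - -1 = 7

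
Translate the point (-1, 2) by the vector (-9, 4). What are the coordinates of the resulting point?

Translation by (-9, 4) (homogeneous matrix [[1, 0, -9], [0, 1, 4], [0, 0, 1]]):
x' = -1 + -9 = -10
y' = 2 + 4 = 6
Result: (-10, 6)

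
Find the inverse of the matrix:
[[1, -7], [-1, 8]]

For [[a,b],[c,d]], inverse = (1/det)·[[d,-b],[-c,a]]
det = (1)(8) - (-7)(-1) = 8 - 7 = 1
Inverse = [[8, 7], [1, 1]]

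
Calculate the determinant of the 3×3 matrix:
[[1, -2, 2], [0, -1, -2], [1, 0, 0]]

Expansion along first row:
det = 1·det([[-1,-2],[0,0]]) - -2·det([[0,-2],[1,0]]) + 2·det([[0,-1],[1,0]])
    = 1·(-1·0 - -2·0) - -2·(0·0 - -2·1) + 2·(0·0 - -1·1)
    = 1·0 - -2·2 + 2·1
    = 0 + 4 + 2 = 6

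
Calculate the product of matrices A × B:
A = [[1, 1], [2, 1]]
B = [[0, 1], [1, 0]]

Matrix multiplication:
C[0][0] = 1×0 + 1×1 = 1
C[0][1] = 1×1 + 1×0 = 1
C[1][0] = 2×0 + 1×1 = 1
C[1][1] = 2×1 + 1×0 = 2
Result: [[1, 1], [1, 2]]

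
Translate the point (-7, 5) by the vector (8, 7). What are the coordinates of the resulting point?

Translation by (8, 7) (homogeneous matrix [[1, 0, 8], [0, 1, 7], [0, 0, 1]]):
x' = -7 + 8 = 1
y' = 5 + 7 = 12
Result: (1, 12)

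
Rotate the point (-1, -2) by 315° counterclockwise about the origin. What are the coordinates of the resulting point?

Rotation matrix for 315°: [[cos 315°, -sin 315°], [sin 315°, cos 315°]] ≈ [[0.707107, 0.707107], [-0.707107, 0.707107]]
[[0.707107, 0.707107], [-0.707107, 0.707107]] × [-1, -2]ᵀ ≈ [-2.1213, -0.7071]ᵀ
Result: (-2.1213, -0.7071)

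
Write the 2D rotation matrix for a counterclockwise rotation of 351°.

Rotation matrix formula: [[cos θ, -sin θ], [sin θ, cos θ]]
For θ = 351°:
cos(351°) = 0.9877
sin(351°) = -0.1564
Result: [[0.9877, 0.1564], [-0.1564, 0.9877]]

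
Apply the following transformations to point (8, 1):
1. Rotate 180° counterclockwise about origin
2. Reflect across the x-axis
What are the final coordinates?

Step 1: Rotate 180° → (-8, -1)
Step 2: Reflect across x-axis → (-8, 1)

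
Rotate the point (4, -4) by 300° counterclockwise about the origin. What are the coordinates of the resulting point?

Rotation matrix for 300°: [[cos 300°, -sin 300°], [sin 300°, cos 300°]] ≈ [[0.500000, 0.866025], [-0.866025, 0.500000]]
[[0.500000, 0.866025], [-0.866025, 0.500000]] × [4, -4]ᵀ ≈ [-1.4641, -5.4641]ᵀ
Result: (-1.4641, -5.4641)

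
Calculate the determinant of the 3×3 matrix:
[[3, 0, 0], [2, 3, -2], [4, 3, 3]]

Expansion along first row:
det = 3·det([[3,-2],[3,3]]) - 0·det([[2,-2],[4,3]]) + 0·det([[2,3],[4,3]])
    = 3·(3·3 - -2·3) - 0·(2·3 - -2·4) + 0·(2·3 - 3·4)
    = 3·15 - 0·14 + 0·-6
    = 45 + 0 + 0 = 45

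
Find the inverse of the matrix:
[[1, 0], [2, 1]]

For [[a,b],[c,d]], inverse = (1/det)·[[d,-b],[-c,a]]
det = (1)(1) - (0)(2) = 1 - 0 = 1
Inverse = [[1, 0], [-2, 1]]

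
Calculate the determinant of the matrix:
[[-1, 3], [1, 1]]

For a 2×2 matrix [[a, b], [c, d]], det = ad - bc
det = (-1)(1) - (3)(1) = -1 - 3 = -4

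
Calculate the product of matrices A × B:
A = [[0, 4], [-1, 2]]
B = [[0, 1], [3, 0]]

Matrix multiplication:
C[0][0] = 0×0 + 4×3 = 12
C[0][1] = 0×1 + 4×0 = 0
C[1][0] = -1×0 + 2×3 = 6
C[1][1] = -1×1 + 2×0 = -1
Result: [[12, 0], [6, -1]]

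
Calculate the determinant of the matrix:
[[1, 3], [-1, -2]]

For a 2×2 matrix [[a, b], [c, d]], det = ad - bc
det = (1)(-2) - (3)(-1) = -2 - -3 = 1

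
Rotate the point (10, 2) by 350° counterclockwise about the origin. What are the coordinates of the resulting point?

Rotation matrix for 350°: [[cos 350°, -sin 350°], [sin 350°, cos 350°]] ≈ [[0.984808, 0.173648], [-0.173648, 0.984808]]
[[0.984808, 0.173648], [-0.173648, 0.984808]] × [10, 2]ᵀ ≈ [10.1954, 0.2331]ᵀ
Result: (10.1954, 0.2331)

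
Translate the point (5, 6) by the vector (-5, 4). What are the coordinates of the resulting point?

Translation by (-5, 4) (homogeneous matrix [[1, 0, -5], [0, 1, 4], [0, 0, 1]]):
x' = 5 + -5 = 0
y' = 6 + 4 = 10
Result: (0, 10)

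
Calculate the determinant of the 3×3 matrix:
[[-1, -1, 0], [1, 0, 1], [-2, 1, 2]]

Expansion along first row:
det = -1·det([[0,1],[1,2]]) - -1·det([[1,1],[-2,2]]) + 0·det([[1,0],[-2,1]])
    = -1·(0·2 - 1·1) - -1·(1·2 - 1·-2) + 0·(1·1 - 0·-2)
    = -1·-1 - -1·4 + 0·1
    = 1 + 4 + 0 = 5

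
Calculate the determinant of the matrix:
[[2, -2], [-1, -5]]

For a 2×2 matrix [[a, b], [c, d]], det = ad - bc
det = (2)(-5) - (-2)(-1) = -10 - 2 = -12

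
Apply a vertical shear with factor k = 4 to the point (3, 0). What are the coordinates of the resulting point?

Shear matrix for vertical shear with factor k = 4:
[[1, 0], [4, 1]]
Result: (3, 0) → (3, 12)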